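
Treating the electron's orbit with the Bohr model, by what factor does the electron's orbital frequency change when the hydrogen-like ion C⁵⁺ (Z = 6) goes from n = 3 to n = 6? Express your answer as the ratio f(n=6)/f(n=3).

1/8

f ∝ Z^2 · n^-3; with Z fixed, f ∝ n^-3.
f(n=6)/f(n=3) = (6/3)^-3 = 1/8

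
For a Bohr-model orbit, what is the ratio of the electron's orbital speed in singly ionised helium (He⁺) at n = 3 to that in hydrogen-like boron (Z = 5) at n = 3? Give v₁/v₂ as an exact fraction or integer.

2/5

v ∝ Z^1 · n^-1
v₁/v₂ = (2/5)^1 · (3/3)^-1 = 2/5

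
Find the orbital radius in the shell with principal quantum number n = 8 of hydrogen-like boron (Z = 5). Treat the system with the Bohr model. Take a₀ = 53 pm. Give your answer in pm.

680 pm

r_n = n²a₀/Z = 8² × 53 / 5
    = 64 × 53 / 5 = 680 pm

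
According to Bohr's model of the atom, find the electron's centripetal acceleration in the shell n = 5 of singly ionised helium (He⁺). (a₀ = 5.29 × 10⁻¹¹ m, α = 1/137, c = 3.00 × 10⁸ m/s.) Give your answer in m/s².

r = n²a₀/Z = 6.61 × 10⁻¹⁰ m, v = Zαc/n = 8.76 × 10⁵ m/s
a = v²/r = (8.76 × 10⁵)² / 6.61 × 10⁻¹⁰ = 1.16 × 10²¹ m/s²

1.16 × 10²¹ m/s²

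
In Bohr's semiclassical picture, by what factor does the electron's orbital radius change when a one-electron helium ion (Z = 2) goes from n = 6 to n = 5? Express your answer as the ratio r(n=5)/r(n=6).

r ∝ Z^-1 · n^2; with Z fixed, r ∝ n^2.
r(n=5)/r(n=6) = (5/6)^2 = 25/36

25/36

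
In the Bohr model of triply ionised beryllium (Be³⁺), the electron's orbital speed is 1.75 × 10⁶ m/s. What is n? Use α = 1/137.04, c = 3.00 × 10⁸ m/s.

v_n = Zαc/n ⇒ n = Zαc/v = 4 × 0.00730 × 3.00 × 10⁸ / 1.75 × 10⁶ ≈ 5.00
n = 5

5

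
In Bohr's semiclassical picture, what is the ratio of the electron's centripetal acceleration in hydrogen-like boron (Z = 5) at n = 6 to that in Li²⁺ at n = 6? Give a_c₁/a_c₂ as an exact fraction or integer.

125/27

a_c ∝ Z^3 · n^-4
a_c₁/a_c₂ = (5/3)^3 · (6/6)^-4 = 125/27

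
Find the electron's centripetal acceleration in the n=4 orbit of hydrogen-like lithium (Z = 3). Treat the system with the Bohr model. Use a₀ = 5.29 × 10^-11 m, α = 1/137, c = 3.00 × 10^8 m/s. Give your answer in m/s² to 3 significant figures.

9.56 × 10^21 m/s²

r = n²a₀/Z = 2.82 × 10^-10 m, v = Zαc/n = 1.64 × 10^6 m/s
a = v²/r = (1.64 × 10^6)² / 2.82 × 10^-10 = 9.56 × 10^21 m/s²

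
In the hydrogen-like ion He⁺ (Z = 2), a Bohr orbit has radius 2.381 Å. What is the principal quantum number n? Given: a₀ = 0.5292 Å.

r_n = n²a₀/Z ⇒ n² = rZ/a₀ = 2.381 × 2 / 0.5292 ≈ 9.00
n = 3

3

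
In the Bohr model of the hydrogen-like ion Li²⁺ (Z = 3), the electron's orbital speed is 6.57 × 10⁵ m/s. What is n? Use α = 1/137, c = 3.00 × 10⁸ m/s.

10

v_n = Zαc/n ⇒ n = Zαc/v = 3 × 0.00730 × 3.00 × 10⁸ / 6.57 × 10⁵ ≈ 10.00
n = 10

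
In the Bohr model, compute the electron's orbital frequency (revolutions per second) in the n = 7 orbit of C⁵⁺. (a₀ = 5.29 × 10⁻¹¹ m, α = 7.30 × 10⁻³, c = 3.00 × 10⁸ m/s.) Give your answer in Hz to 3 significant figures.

r = n²a₀/Z = 4.32 × 10⁻¹⁰ m, v = Zαc/n = 1.88 × 10⁶ m/s
f = v/(2πr) = 6.92 × 10¹⁴ Hz

6.92 × 10¹⁴ Hz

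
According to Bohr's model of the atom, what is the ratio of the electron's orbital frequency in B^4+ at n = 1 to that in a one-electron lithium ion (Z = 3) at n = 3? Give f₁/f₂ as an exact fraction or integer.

75

f ∝ Z^2 · n^-3
f₁/f₂ = (5/3)^2 · (1/3)^-3 = 75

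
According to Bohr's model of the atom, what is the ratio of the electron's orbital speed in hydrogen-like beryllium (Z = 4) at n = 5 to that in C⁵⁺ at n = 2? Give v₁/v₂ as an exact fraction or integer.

v ∝ Z^1 · n^-1
v₁/v₂ = (4/6)^1 · (5/2)^-1 = 4/15

4/15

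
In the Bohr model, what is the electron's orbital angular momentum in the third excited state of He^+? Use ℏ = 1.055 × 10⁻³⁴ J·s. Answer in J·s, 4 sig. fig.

4.220 × 10⁻³⁴ J·s

L_n = nℏ = 4 × 1.055 × 10⁻³⁴ = 4.220 × 10⁻³⁴ J·s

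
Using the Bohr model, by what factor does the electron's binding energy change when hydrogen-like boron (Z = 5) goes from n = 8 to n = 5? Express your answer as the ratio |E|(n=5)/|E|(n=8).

64/25

|E| ∝ Z^2 · n^-2; with Z fixed, |E| ∝ n^-2.
|E|(n=5)/|E|(n=8) = (5/8)^-2 = 64/25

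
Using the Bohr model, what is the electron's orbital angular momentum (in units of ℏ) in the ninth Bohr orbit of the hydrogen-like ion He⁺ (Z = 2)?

L_n = nℏ, so L/ℏ = n = 9.

9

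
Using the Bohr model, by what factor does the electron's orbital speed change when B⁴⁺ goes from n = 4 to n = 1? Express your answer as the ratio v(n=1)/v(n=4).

4

v ∝ Z^1 · n^-1; with Z fixed, v ∝ n^-1.
v(n=1)/v(n=4) = (1/4)^-1 = 4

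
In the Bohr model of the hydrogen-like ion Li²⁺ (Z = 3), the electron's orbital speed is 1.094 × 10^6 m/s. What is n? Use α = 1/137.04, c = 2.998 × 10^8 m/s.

6

v_n = Zαc/n ⇒ n = Zαc/v = 3 × 0.007297 × 2.998 × 10^8 / 1.094 × 10^6 ≈ 6.00
n = 6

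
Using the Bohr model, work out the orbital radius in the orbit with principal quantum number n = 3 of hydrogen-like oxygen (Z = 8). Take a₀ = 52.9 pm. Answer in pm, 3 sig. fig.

59.5 pm

r_n = n²a₀/Z = 3² × 52.9 / 8
    = 9 × 52.9 / 8 = 59.5 pm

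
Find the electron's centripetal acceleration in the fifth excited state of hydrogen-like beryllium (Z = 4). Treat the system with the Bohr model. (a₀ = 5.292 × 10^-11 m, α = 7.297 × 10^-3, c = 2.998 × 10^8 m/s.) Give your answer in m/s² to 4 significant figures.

r = n²a₀/Z = 4.763 × 10^-10 m, v = Zαc/n = 1.458 × 10^6 m/s
a = v²/r = (1.458 × 10^6)² / 4.763 × 10^-10 = 4.466 × 10^21 m/s²

4.466 × 10^21 m/s²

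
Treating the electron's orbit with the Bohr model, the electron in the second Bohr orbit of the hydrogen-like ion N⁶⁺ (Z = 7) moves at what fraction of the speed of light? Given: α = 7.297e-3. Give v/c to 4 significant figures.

v_n = Zαc/n, so v/c = Zα/n = 7 × 0.007297 / 2 = 0.02554

0.02554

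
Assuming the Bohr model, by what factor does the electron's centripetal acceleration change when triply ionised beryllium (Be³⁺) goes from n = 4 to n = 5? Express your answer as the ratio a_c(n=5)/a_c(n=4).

a_c ∝ Z^3 · n^-4; with Z fixed, a_c ∝ n^-4.
a_c(n=5)/a_c(n=4) = (5/4)^-4 = 256/625

256/625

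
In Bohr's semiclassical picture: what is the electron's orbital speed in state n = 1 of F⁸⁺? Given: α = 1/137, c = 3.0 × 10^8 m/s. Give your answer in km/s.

v_n = Zαc/n = 9 × 0.0073 × 3.0 × 10^8 / 1
    = 2.0 × 10^4 km/s

2.0 × 10^4 km/s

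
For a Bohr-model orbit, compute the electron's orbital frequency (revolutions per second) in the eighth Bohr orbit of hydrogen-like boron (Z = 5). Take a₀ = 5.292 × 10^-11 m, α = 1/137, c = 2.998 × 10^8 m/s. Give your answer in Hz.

3.214 × 10^14 Hz

r = n²a₀/Z = 6.774 × 10^-10 m, v = Zαc/n = 1.368 × 10^6 m/s
f = v/(2πr) = 3.214 × 10^14 Hz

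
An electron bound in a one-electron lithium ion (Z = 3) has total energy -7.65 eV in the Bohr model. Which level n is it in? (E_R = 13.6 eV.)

E_n = −E_R Z²/n² ⇒ n² = E_R Z²/(−E_n) = 13.6 × 3² / 7.65 ≈ 16.00
n = 4

4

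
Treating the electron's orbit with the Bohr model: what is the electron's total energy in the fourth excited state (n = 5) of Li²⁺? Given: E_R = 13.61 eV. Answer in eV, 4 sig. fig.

E_n = −E_R·Z²/n² = −13.61 × 3²/5² = -4.900 eV

-4.900 eV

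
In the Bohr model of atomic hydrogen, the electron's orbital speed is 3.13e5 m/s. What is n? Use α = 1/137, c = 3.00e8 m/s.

7

v_n = Zαc/n ⇒ n = Zαc/v = 1 × 0.00730 × 3.00e8 / 3.13e5 ≈ 7.00
n = 7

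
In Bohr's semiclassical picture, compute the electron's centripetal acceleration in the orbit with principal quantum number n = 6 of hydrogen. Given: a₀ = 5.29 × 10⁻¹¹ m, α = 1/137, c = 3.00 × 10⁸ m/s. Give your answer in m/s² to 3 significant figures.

r = n²a₀/Z = 1.90 × 10⁻⁹ m, v = Zαc/n = 3.65 × 10⁵ m/s
a = v²/r = (3.65 × 10⁵)² / 1.90 × 10⁻⁹ = 6.99 × 10¹⁹ m/s²

6.99 × 10¹⁹ m/s²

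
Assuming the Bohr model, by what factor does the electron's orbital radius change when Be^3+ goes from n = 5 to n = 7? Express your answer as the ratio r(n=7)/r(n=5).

49/25

r ∝ Z^-1 · n^2; with Z fixed, r ∝ n^2.
r(n=7)/r(n=5) = (7/5)^2 = 49/25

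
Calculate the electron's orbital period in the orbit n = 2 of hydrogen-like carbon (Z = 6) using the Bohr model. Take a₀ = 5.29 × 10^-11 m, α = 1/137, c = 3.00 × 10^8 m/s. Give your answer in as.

33.7 as

r = n²a₀/Z = 2²·5.29 × 10^-11/6 = 3.53 × 10^-11 m
v = Zαc/n = 6·0.00730·3.00 × 10^8/2 = 6.57 × 10^6 m/s
T = 2πr/v = 3.37 × 10^-17 s = 33.7 as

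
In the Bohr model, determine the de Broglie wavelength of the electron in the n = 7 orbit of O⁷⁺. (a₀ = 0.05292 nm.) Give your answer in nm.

The Bohr quantisation condition is nλ = 2πr_n.
r_n = n²a₀/Z = 0.3241 nm
λ = 2πr_n/n = 2π·0.3241/7 = 0.2909 nm

0.2909 nm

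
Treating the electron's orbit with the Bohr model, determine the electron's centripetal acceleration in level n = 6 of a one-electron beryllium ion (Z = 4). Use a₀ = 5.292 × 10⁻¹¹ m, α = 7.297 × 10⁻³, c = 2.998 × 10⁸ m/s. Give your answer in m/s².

r = n²a₀/Z = 4.763 × 10⁻¹⁰ m, v = Zαc/n = 1.458 × 10⁶ m/s
a = v²/r = (1.458 × 10⁶)² / 4.763 × 10⁻¹⁰ = 4.466 × 10²¹ m/s²

4.466 × 10²¹ m/s²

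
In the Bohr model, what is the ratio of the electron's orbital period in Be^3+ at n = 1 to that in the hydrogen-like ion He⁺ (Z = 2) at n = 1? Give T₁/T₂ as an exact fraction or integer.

T ∝ Z^-2 · n^3
T₁/T₂ = (4/2)^-2 · (1/1)^3 = 1/4

1/4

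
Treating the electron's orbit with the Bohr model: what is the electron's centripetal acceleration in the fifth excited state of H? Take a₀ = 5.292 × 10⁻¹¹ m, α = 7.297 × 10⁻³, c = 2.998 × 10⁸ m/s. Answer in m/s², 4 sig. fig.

r = n²a₀/Z = 1.905 × 10⁻⁹ m, v = Zαc/n = 3.646 × 10⁵ m/s
a = v²/r = (3.646 × 10⁵)² / 1.905 × 10⁻⁹ = 6.978 × 10¹⁹ m/s²

6.978 × 10¹⁹ m/s²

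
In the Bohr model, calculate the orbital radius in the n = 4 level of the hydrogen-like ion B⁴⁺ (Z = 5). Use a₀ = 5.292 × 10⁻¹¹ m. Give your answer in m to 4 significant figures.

1.693 × 10⁻¹⁰ m

r_n = n²a₀/Z = 4² × 5.292 × 10⁻¹¹ / 5
    = 16 × 5.292 × 10⁻¹¹ / 5 = 1.693 × 10⁻¹⁰ m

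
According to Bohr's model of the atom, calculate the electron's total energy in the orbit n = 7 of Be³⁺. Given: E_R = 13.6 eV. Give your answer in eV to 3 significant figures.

E_n = −E_R·Z²/n² = −13.6 × 4²/7² = -4.44 eV

-4.44 eV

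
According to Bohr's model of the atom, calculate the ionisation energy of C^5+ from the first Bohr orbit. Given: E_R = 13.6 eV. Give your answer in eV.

490 eV

E_n = −E_R·Z²/n² = −13.6 × 6²/1² eV = -490 eV
Ionisation energy = −E_n = 490 eV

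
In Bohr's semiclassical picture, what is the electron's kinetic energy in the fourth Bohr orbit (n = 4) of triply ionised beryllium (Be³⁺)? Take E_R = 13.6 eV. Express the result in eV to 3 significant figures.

For a Coulomb orbit the virial theorem gives K = −E_n.
E_n = −E_R·Z²/n², so K = E_R·Z²/n² = 13.6 × 4²/4² = 13.6 eV

13.6 eV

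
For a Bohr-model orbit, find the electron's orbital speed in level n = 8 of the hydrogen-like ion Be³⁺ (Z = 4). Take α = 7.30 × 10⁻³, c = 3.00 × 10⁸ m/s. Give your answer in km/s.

1100 km/s

v_n = Zαc/n = 4 × 0.00730 × 3.00 × 10⁸ / 8
    = 1100 km/s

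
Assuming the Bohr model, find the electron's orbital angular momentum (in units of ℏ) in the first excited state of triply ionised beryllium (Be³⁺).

L_n = nℏ, so L/ℏ = n = 2.

2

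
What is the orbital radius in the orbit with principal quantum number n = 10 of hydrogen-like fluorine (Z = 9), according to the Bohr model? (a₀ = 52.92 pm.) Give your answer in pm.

r_n = n²a₀/Z = 10² × 52.92 / 9
    = 100 × 52.92 / 9 = 588.0 pm

588.0 pm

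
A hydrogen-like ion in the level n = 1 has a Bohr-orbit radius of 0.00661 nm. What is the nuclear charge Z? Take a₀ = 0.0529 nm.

8

r_n = n²a₀/Z ⇒ Z = n²a₀/r = 1² × 0.0529 / 0.00661 ≈ 8.00
Z = 8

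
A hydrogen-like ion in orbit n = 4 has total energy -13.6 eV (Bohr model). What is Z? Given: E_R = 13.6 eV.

E_n = −E_R Z²/n² ⇒ Z² = −E_n n²/E_R = 13.6 × 4² / 13.6 ≈ 16.00
Z = 4

4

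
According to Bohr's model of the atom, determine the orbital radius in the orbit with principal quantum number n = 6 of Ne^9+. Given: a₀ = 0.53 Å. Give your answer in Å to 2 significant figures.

r_n = n²a₀/Z = 6² × 0.53 / 10
    = 36 × 0.53 / 10 = 1.9 Å

1.9 Å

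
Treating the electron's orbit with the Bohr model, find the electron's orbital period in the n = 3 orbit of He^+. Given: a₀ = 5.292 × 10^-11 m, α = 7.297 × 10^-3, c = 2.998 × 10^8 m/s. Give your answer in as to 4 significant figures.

r = n²a₀/Z = 3²·5.292 × 10^-11/2 = 2.381 × 10^-10 m
v = Zαc/n = 2·0.007297·2.998 × 10^8/3 = 1.458 × 10^6 m/s
T = 2πr/v = 1.026 × 10^-15 s = 1026 as

1026 as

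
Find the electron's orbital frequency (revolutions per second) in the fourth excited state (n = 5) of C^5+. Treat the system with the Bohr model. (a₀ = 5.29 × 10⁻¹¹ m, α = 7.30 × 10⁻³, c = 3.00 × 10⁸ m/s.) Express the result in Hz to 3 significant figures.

1.90 × 10¹⁵ Hz

r = n²a₀/Z = 2.20 × 10⁻¹⁰ m, v = Zαc/n = 2.63 × 10⁶ m/s
f = v/(2πr) = 1.90 × 10¹⁵ Hz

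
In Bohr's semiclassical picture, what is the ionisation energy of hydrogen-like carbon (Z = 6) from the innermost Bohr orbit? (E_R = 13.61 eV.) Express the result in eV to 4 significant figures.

E_n = −E_R·Z²/n² = −13.61 × 6²/1² eV = -490.0 eV
Ionisation energy = −E_n = 490.0 eV

490.0 eV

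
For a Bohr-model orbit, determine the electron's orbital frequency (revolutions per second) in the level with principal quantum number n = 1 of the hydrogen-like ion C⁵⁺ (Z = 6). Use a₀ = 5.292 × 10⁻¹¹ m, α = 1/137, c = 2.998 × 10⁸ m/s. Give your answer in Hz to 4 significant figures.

r = n²a₀/Z = 8.820 × 10⁻¹² m, v = Zαc/n = 1.313 × 10⁷ m/s
f = v/(2πr) = 2.369 × 10¹⁷ Hz

2.369 × 10¹⁷ Hz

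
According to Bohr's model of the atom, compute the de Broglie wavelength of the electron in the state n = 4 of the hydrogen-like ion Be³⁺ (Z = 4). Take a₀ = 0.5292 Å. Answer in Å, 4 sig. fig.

The Bohr quantisation condition is nλ = 2πr_n.
r_n = n²a₀/Z = 2.117 Å
λ = 2πr_n/n = 2π·2.117/4 = 3.325 Å

3.325 Å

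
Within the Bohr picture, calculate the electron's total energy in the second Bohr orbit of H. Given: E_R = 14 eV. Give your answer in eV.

-3.5 eV

E_n = −E_R·Z²/n² = −14 × 1²/2² = -3.5 eV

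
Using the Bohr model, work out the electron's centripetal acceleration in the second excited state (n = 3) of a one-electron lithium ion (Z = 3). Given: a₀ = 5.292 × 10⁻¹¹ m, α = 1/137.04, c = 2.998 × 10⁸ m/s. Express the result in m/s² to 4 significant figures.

r = n²a₀/Z = 1.588 × 10⁻¹⁰ m, v = Zαc/n = 2.188 × 10⁶ m/s
a = v²/r = (2.188 × 10⁶)² / 1.588 × 10⁻¹⁰ = 3.015 × 10²² m/s²

3.015 × 10²² m/s²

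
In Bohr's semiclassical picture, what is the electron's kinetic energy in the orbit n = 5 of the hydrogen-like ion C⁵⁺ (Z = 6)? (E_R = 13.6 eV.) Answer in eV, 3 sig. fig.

For a Coulomb orbit the virial theorem gives K = −E_n.
E_n = −E_R·Z²/n², so K = E_R·Z²/n² = 13.6 × 6²/5² = 19.6 eV

19.6 eV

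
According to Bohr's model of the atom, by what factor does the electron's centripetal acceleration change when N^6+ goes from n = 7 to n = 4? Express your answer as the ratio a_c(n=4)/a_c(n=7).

2401/256

a_c ∝ Z^3 · n^-4; with Z fixed, a_c ∝ n^-4.
a_c(n=4)/a_c(n=7) = (4/7)^-4 = 2401/256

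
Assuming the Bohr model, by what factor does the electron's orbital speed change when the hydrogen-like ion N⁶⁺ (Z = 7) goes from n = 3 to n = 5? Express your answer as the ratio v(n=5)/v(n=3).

v ∝ Z^1 · n^-1; with Z fixed, v ∝ n^-1.
v(n=5)/v(n=3) = (5/3)^-1 = 3/5

3/5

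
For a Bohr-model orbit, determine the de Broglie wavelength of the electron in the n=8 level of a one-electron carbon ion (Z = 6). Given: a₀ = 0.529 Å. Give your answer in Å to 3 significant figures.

4.43 Å

The Bohr quantisation condition is nλ = 2πr_n.
r_n = n²a₀/Z = 5.64 Å
λ = 2πr_n/n = 2π·5.64/8 = 4.43 Å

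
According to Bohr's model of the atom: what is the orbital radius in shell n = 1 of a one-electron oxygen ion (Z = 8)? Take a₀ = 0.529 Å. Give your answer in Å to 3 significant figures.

0.0661 Å

r_n = n²a₀/Z = 1² × 0.529 / 8
    = 1 × 0.529 / 8 = 0.0661 Å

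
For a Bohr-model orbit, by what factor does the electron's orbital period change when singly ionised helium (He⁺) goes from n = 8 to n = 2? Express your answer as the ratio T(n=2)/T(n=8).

1/64

T ∝ Z^-2 · n^3; with Z fixed, T ∝ n^3.
T(n=2)/T(n=8) = (2/8)^3 = 1/64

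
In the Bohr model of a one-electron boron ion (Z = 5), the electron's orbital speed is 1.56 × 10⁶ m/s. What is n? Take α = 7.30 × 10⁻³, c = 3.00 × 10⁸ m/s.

7

v_n = Zαc/n ⇒ n = Zαc/v = 5 × 0.00730 × 3.00 × 10⁸ / 1.56 × 10⁶ ≈ 7.02
n = 7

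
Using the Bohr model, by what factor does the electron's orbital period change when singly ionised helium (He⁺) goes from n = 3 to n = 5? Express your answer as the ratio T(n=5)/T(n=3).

T ∝ Z^-2 · n^3; with Z fixed, T ∝ n^3.
T(n=5)/T(n=3) = (5/3)^3 = 125/27

125/27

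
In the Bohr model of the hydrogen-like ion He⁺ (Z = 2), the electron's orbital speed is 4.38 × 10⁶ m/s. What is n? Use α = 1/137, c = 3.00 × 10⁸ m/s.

v_n = Zαc/n ⇒ n = Zαc/v = 2 × 0.00730 × 3.00 × 10⁸ / 4.38 × 10⁶ ≈ 1.00
n = 1

1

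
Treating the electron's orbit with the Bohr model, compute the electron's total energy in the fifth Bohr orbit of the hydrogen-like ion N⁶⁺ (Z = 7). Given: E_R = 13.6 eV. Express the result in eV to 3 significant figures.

E_n = −E_R·Z²/n² = −13.6 × 7²/5² = -26.7 eV

-26.7 eV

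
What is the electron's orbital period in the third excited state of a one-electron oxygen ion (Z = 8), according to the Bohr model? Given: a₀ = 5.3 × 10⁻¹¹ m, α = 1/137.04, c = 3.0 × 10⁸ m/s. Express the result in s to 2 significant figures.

1.5 × 10⁻¹⁶ s

r = n²a₀/Z = 4²·5.3 × 10⁻¹¹/8 = 1.1 × 10⁻¹⁰ m
v = Zαc/n = 8·0.0073·3.0 × 10⁸/4 = 4.4 × 10⁶ m/s
T = 2πr/v = 1.5 × 10⁻¹⁶ s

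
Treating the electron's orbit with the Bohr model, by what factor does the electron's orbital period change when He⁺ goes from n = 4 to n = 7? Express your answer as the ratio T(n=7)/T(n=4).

343/64

T ∝ Z^-2 · n^3; with Z fixed, T ∝ n^3.
T(n=7)/T(n=4) = (7/4)^3 = 343/64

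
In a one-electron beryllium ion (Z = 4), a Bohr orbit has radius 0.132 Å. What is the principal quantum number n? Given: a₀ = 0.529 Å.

r_n = n²a₀/Z ⇒ n² = rZ/a₀ = 0.132 × 4 / 0.529 ≈ 1.00
n = 1

1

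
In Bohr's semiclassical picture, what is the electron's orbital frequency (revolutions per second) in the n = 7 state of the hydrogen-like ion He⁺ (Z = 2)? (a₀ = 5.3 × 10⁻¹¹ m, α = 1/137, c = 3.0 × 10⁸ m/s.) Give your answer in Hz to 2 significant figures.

r = n²a₀/Z = 1.3 × 10⁻⁹ m, v = Zαc/n = 6.3 × 10⁵ m/s
f = v/(2πr) = 7.7 × 10¹³ Hz

7.7 × 10¹³ Hz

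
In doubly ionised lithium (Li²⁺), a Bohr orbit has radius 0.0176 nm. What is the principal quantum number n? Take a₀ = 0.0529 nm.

r_n = n²a₀/Z ⇒ n² = rZ/a₀ = 0.0176 × 3 / 0.0529 ≈ 1.00
n = 1

1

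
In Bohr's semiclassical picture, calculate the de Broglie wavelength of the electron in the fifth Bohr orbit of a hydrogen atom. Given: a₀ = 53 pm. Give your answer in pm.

The Bohr quantisation condition is nλ = 2πr_n.
r_n = n²a₀/Z = 1300 pm
λ = 2πr_n/n = 2π·1300/5 = 1700 pm

1700 pm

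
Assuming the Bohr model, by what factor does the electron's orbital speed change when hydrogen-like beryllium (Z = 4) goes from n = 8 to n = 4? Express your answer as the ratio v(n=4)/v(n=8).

2

v ∝ Z^1 · n^-1; with Z fixed, v ∝ n^-1.
v(n=4)/v(n=8) = (4/8)^-1 = 2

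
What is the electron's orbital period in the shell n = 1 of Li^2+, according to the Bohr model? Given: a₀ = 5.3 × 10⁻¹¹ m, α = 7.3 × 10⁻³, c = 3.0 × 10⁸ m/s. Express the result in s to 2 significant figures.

r = n²a₀/Z = 1²·5.3 × 10⁻¹¹/3 = 1.8 × 10⁻¹¹ m
v = Zαc/n = 3·0.0073·3.0 × 10⁸/1 = 6.6 × 10⁶ m/s
T = 2πr/v = 1.7 × 10⁻¹⁷ s

1.7 × 10⁻¹⁷ s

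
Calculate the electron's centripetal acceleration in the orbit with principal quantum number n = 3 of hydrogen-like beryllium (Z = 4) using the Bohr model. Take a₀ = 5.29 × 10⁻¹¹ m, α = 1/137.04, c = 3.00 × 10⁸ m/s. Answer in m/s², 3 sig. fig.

r = n²a₀/Z = 1.19 × 10⁻¹⁰ m, v = Zαc/n = 2.92 × 10⁶ m/s
a = v²/r = (2.92 × 10⁶)² / 1.19 × 10⁻¹⁰ = 7.16 × 10²² m/s²

7.16 × 10²² m/s²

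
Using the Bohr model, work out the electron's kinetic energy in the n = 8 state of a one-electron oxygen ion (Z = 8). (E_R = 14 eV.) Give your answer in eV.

14 eV

For a Coulomb orbit the virial theorem gives K = −E_n.
E_n = −E_R·Z²/n², so K = E_R·Z²/n² = 14 × 8²/8² = 14 eV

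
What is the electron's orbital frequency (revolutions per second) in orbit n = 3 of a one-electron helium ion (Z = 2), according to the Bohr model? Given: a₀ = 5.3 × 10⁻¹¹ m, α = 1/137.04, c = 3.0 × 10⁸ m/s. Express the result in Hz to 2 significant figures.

r = n²a₀/Z = 2.4 × 10⁻¹⁰ m, v = Zαc/n = 1.5 × 10⁶ m/s
f = v/(2πr) = 9.7 × 10¹⁴ Hz

9.7 × 10¹⁴ Hz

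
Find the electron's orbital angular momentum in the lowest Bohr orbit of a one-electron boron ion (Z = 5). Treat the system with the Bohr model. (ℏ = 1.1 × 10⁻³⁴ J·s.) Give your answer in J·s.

1.1 × 10⁻³⁴ J·s

L_n = nℏ = 1 × 1.1 × 10⁻³⁴ = 1.1 × 10⁻³⁴ J·s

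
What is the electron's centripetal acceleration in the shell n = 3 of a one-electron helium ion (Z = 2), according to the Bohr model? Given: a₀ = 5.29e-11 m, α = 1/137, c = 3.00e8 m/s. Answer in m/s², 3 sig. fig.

8.95e21 m/s²

r = n²a₀/Z = 2.38e-10 m, v = Zαc/n = 1.46e6 m/s
a = v²/r = (1.46e6)² / 2.38e-10 = 8.95e21 m/s²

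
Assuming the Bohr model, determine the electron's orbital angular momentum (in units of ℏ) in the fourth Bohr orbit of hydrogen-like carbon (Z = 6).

4

L_n = nℏ, so L/ℏ = n = 4.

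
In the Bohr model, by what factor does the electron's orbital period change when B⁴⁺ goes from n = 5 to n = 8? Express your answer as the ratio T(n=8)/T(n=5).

T ∝ Z^-2 · n^3; with Z fixed, T ∝ n^3.
T(n=8)/T(n=5) = (8/5)^3 = 512/125

512/125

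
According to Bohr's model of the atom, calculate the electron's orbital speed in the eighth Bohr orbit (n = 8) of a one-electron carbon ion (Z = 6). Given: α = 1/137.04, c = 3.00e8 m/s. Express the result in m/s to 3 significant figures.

v_n = Zαc/n = 6 × 0.00730 × 3.00e8 / 8
    = 1.64e6 m/s

1.64e6 m/s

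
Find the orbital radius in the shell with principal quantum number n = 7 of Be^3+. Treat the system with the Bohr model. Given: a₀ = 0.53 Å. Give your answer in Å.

r_n = n²a₀/Z = 7² × 0.53 / 4
    = 49 × 0.53 / 4 = 6.5 Å

6.5 Å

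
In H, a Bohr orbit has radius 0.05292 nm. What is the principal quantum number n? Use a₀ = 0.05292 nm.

r_n = n²a₀/Z ⇒ n² = rZ/a₀ = 0.05292 × 1 / 0.05292 ≈ 1.00
n = 1

1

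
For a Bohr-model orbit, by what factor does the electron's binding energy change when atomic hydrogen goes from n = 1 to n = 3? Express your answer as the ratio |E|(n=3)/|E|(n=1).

1/9

|E| ∝ Z^2 · n^-2; with Z fixed, |E| ∝ n^-2.
|E|(n=3)/|E|(n=1) = (3/1)^-2 = 1/9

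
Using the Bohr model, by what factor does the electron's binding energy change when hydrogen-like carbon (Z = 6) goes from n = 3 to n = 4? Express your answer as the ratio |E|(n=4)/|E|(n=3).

9/16

|E| ∝ Z^2 · n^-2; with Z fixed, |E| ∝ n^-2.
|E|(n=4)/|E|(n=3) = (4/3)^-2 = 9/16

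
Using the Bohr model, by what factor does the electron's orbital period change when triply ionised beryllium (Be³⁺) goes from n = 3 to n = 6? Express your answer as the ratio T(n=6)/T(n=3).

8

T ∝ Z^-2 · n^3; with Z fixed, T ∝ n^3.
T(n=6)/T(n=3) = (6/3)^3 = 8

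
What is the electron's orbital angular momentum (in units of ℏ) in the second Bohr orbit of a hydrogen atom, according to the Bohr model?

2

L_n = nℏ, so L/ℏ = n = 2.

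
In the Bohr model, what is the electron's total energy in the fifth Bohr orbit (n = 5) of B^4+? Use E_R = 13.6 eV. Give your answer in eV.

E_n = −E_R·Z²/n² = −13.6 × 5²/5² = -13.6 eV

-13.6 eV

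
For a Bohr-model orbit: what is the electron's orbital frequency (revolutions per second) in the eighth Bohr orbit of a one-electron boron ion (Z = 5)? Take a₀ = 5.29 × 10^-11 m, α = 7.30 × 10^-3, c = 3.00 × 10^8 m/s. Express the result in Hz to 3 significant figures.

3.22 × 10^14 Hz

r = n²a₀/Z = 6.77 × 10^-10 m, v = Zαc/n = 1.37 × 10^6 m/s
f = v/(2πr) = 3.22 × 10^14 Hz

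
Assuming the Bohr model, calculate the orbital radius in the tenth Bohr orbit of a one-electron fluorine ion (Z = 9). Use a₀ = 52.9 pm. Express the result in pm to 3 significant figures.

r_n = n²a₀/Z = 10² × 52.9 / 9
    = 100 × 52.9 / 9 = 588 pm

588 pm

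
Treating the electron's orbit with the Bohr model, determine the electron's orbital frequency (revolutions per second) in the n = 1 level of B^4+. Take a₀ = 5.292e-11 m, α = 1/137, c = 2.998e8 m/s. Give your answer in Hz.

1.645e17 Hz

r = n²a₀/Z = 1.058e-11 m, v = Zαc/n = 1.094e7 m/s
f = v/(2πr) = 1.645e17 Hz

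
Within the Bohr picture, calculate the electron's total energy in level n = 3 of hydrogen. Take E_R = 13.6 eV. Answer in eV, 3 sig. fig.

-1.51 eV

E_n = −E_R·Z²/n² = −13.6 × 1²/3² = -1.51 eV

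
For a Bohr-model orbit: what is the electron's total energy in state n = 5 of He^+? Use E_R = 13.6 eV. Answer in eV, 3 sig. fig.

E_n = −E_R·Z²/n² = −13.6 × 2²/5² = -2.18 eV

-2.18 eV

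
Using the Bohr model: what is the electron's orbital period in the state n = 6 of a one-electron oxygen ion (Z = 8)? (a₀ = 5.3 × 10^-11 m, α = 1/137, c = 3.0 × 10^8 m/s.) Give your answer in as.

510 as

r = n²a₀/Z = 6²·5.3 × 10^-11/8 = 2.4 × 10^-10 m
v = Zαc/n = 8·0.0073·3.0 × 10^8/6 = 2.9 × 10^6 m/s
T = 2πr/v = 5.1 × 10^-16 s = 510 as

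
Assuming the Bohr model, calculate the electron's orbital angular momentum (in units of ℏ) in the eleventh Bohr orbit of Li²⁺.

11

L_n = nℏ, so L/ℏ = n = 11.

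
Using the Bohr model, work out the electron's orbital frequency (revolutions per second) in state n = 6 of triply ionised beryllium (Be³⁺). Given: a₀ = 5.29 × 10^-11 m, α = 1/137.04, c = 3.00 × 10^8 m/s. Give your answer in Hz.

4.88 × 10^14 Hz

r = n²a₀/Z = 4.76 × 10^-10 m, v = Zαc/n = 1.46 × 10^6 m/s
f = v/(2πr) = 4.88 × 10^14 Hz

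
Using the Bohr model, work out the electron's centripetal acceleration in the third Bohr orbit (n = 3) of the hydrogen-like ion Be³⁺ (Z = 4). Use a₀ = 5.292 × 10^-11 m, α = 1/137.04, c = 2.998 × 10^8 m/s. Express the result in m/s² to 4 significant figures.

7.146 × 10^22 m/s²

r = n²a₀/Z = 1.191 × 10^-10 m, v = Zαc/n = 2.917 × 10^6 m/s
a = v²/r = (2.917 × 10^6)² / 1.191 × 10^-10 = 7.146 × 10^22 m/s²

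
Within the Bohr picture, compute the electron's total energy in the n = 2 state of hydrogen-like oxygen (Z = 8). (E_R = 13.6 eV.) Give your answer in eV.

-218 eV

E_n = −E_R·Z²/n² = −13.6 × 8²/2² = -218 eV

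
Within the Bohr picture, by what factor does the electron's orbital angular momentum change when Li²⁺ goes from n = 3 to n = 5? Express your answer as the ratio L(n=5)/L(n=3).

L = nℏ depends only on n, so L ∝ n.
L(n=5)/L(n=3) = (5/3)^1 = 5/3

5/3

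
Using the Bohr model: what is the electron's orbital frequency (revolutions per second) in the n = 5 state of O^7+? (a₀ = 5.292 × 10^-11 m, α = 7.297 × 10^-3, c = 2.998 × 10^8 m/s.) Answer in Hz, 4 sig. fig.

r = n²a₀/Z = 1.654 × 10^-10 m, v = Zαc/n = 3.500 × 10^6 m/s
f = v/(2πr) = 3.369 × 10^15 Hz

3.369 × 10^15 Hz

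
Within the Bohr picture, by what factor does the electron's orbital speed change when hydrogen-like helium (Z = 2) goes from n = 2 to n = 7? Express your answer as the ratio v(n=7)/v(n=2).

v ∝ Z^1 · n^-1; with Z fixed, v ∝ n^-1.
v(n=7)/v(n=2) = (7/2)^-1 = 2/7

2/7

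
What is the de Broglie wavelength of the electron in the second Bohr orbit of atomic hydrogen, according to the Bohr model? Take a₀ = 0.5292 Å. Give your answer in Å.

The Bohr quantisation condition is nλ = 2πr_n.
r_n = n²a₀/Z = 2.117 Å
λ = 2πr_n/n = 2π·2.117/2 = 6.650 Å

6.650 Å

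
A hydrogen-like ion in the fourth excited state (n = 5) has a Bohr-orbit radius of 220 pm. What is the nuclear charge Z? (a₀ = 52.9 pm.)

6

r_n = n²a₀/Z ⇒ Z = n²a₀/r = 5² × 52.9 / 220 ≈ 6.01
Z = 6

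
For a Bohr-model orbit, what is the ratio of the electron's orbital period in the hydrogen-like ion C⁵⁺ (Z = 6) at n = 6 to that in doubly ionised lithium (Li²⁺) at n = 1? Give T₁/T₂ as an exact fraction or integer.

T ∝ Z^-2 · n^3
T₁/T₂ = (6/3)^-2 · (6/1)^3 = 54

54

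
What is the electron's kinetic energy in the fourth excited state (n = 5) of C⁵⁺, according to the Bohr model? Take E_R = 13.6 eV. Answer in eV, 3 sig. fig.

For a Coulomb orbit the virial theorem gives K = −E_n.
E_n = −E_R·Z²/n², so K = E_R·Z²/n² = 13.6 × 6²/5² = 19.6 eV

19.6 eV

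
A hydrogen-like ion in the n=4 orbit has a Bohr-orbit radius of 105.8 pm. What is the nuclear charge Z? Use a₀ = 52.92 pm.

8

r_n = n²a₀/Z ⇒ Z = n²a₀/r = 4² × 52.92 / 105.8 ≈ 8.00
Z = 8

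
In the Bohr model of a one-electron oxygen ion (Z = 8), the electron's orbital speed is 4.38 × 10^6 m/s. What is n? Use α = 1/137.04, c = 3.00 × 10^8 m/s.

v_n = Zαc/n ⇒ n = Zαc/v = 8 × 0.00730 × 3.00 × 10^8 / 4.38 × 10^6 ≈ 4.00
n = 4

4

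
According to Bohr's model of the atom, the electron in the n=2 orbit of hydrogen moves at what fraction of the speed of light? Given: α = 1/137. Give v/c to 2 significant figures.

0.0036

v_n = Zαc/n, so v/c = Zα/n = 1 × 0.0073 / 2 = 0.0036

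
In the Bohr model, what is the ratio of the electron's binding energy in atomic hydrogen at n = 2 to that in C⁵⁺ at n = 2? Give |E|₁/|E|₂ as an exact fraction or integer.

1/36

|E| ∝ Z^2 · n^-2
|E|₁/|E|₂ = (1/6)^2 · (2/2)^-2 = 1/36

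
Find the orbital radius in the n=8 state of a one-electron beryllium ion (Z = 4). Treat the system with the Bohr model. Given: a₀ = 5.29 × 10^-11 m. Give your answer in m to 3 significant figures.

r_n = n²a₀/Z = 8² × 5.29 × 10^-11 / 4
    = 64 × 5.29 × 10^-11 / 4 = 8.46 × 10^-10 m

8.46 × 10^-10 m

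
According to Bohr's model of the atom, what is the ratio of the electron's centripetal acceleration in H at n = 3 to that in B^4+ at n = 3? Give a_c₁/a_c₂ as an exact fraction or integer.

a_c ∝ Z^3 · n^-4
a_c₁/a_c₂ = (1/5)^3 · (3/3)^-4 = 1/125

1/125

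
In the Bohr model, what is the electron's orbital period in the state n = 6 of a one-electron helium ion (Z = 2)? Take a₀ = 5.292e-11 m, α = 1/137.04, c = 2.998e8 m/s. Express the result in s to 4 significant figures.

r = n²a₀/Z = 6²·5.292e-11/2 = 9.526e-10 m
v = Zαc/n = 2·0.007297·2.998e8/6 = 7.292e5 m/s
T = 2πr/v = 8.207e-15 s

8.207e-15 s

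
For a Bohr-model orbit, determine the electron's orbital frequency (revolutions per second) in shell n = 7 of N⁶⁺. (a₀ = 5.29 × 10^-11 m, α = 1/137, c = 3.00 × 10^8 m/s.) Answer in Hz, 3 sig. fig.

9.41 × 10^14 Hz

r = n²a₀/Z = 3.70 × 10^-10 m, v = Zαc/n = 2.19 × 10^6 m/s
f = v/(2πr) = 9.41 × 10^14 Hz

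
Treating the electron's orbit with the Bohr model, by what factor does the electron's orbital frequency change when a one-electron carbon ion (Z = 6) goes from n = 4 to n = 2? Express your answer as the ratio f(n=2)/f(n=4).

8

f ∝ Z^2 · n^-3; with Z fixed, f ∝ n^-3.
f(n=2)/f(n=4) = (2/4)^-3 = 8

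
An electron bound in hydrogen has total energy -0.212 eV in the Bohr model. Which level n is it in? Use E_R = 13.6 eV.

8

E_n = −E_R Z²/n² ⇒ n² = E_R Z²/(−E_n) = 13.6 × 1² / 0.212 ≈ 64.15
n = 8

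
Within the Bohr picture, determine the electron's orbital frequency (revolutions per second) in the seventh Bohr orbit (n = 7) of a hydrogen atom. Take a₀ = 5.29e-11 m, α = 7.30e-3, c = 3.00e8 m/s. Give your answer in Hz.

r = n²a₀/Z = 2.59e-9 m, v = Zαc/n = 3.13e5 m/s
f = v/(2πr) = 1.92e13 Hz

1.92e13 Hz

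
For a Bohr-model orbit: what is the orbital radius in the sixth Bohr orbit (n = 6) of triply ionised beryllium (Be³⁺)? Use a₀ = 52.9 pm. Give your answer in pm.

r_n = n²a₀/Z = 6² × 52.9 / 4
    = 36 × 52.9 / 4 = 476 pm

476 pm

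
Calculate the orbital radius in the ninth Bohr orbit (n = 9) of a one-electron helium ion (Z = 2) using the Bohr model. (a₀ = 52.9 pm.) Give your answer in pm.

2140 pm

r_n = n²a₀/Z = 9² × 52.9 / 2
    = 81 × 52.9 / 2 = 2140 pm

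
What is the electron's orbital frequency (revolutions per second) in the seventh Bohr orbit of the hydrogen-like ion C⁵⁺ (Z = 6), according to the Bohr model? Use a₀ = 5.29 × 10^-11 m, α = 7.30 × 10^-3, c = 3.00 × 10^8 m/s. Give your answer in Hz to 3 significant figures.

r = n²a₀/Z = 4.32 × 10^-10 m, v = Zαc/n = 1.88 × 10^6 m/s
f = v/(2πr) = 6.92 × 10^14 Hz

6.92 × 10^14 Hz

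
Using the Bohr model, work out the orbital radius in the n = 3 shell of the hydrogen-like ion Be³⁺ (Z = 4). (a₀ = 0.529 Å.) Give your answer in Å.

1.19 Å

r_n = n²a₀/Z = 3² × 0.529 / 4
    = 9 × 0.529 / 4 = 1.19 Å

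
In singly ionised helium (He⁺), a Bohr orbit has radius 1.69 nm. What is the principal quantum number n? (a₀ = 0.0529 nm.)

8

r_n = n²a₀/Z ⇒ n² = rZ/a₀ = 1.69 × 2 / 0.0529 ≈ 63.89
n = 8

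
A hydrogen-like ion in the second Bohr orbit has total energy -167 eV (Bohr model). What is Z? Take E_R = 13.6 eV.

E_n = −E_R Z²/n² ⇒ Z² = −E_n n²/E_R = 167 × 2² / 13.6 ≈ 49.12
Z = 7

7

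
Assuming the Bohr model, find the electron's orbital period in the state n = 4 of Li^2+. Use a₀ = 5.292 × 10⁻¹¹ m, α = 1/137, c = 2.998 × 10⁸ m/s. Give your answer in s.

r = n²a₀/Z = 4²·5.292 × 10⁻¹¹/3 = 2.822 × 10⁻¹⁰ m
v = Zαc/n = 3·0.007299·2.998 × 10⁸/4 = 1.641 × 10⁶ m/s
T = 2πr/v = 1.081 × 10⁻¹⁵ s

1.081 × 10⁻¹⁵ s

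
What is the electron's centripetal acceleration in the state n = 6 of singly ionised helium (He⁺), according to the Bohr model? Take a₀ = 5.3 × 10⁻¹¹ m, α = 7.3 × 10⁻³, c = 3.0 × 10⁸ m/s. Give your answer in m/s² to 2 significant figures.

r = n²a₀/Z = 9.5 × 10⁻¹⁰ m, v = Zαc/n = 7.3 × 10⁵ m/s
a = v²/r = (7.3 × 10⁵)² / 9.5 × 10⁻¹⁰ = 5.6 × 10²⁰ m/s²

5.6 × 10²⁰ m/s²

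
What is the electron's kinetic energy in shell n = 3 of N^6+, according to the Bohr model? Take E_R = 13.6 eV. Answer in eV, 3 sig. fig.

74.0 eV

For a Coulomb orbit the virial theorem gives K = −E_n.
E_n = −E_R·Z²/n², so K = E_R·Z²/n² = 13.6 × 7²/3² = 74.0 eV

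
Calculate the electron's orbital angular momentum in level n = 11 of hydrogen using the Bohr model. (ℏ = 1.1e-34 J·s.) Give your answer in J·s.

L_n = nℏ = 11 × 1.1e-34 = 1.2e-33 J·s

1.2e-33 J·s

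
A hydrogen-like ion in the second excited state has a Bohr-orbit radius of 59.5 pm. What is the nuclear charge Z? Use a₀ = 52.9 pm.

8

r_n = n²a₀/Z ⇒ Z = n²a₀/r = 3² × 52.9 / 59.5 ≈ 8.00
Z = 8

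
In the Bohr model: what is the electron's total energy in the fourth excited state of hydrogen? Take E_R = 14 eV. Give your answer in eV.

-0.56 eV

E_n = −E_R·Z²/n² = −14 × 1²/5² = -0.56 eV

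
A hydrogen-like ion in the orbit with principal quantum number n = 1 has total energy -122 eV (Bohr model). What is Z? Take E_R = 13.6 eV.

E_n = −E_R Z²/n² ⇒ Z² = −E_n n²/E_R = 122 × 1² / 13.6 ≈ 8.97
Z = 3

3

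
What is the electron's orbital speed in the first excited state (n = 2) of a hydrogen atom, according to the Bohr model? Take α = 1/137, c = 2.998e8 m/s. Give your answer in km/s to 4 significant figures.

v_n = Zαc/n = 1 × 0.007299 × 2.998e8 / 2
    = 1094 km/s

1094 km/s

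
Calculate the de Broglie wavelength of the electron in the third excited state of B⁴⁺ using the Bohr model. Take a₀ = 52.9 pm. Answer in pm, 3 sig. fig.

266 pm

The Bohr quantisation condition is nλ = 2πr_n.
r_n = n²a₀/Z = 169 pm
λ = 2πr_n/n = 2π·169/4 = 266 pm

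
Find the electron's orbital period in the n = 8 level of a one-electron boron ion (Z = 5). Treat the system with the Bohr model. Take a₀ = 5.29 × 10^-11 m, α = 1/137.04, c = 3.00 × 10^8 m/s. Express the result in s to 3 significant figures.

r = n²a₀/Z = 8²·5.29 × 10^-11/5 = 6.77 × 10^-10 m
v = Zαc/n = 5·0.00730·3.00 × 10^8/8 = 1.37 × 10^6 m/s
T = 2πr/v = 3.11 × 10^-15 s

3.11 × 10^-15 s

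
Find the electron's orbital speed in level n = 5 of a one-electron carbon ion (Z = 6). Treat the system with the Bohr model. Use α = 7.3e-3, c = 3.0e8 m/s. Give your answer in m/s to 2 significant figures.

2.6e6 m/s

v_n = Zαc/n = 6 × 0.0073 × 3.0e8 / 5
    = 2.6e6 m/s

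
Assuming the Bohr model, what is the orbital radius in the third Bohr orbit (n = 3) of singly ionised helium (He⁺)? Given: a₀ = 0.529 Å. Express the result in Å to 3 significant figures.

r_n = n²a₀/Z = 3² × 0.529 / 2
    = 9 × 0.529 / 2 = 2.38 Å

2.38 Å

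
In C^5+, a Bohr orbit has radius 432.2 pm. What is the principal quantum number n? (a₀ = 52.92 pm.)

7

r_n = n²a₀/Z ⇒ n² = rZ/a₀ = 432.2 × 6 / 52.92 ≈ 49.00
n = 7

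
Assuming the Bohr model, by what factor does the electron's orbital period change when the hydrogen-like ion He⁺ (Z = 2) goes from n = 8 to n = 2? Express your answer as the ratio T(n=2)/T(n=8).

1/64

T ∝ Z^-2 · n^3; with Z fixed, T ∝ n^3.
T(n=2)/T(n=8) = (2/8)^3 = 1/64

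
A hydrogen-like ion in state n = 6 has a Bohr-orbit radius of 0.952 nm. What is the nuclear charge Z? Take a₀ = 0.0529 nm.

r_n = n²a₀/Z ⇒ Z = n²a₀/r = 6² × 0.0529 / 0.952 ≈ 2.00
Z = 2

2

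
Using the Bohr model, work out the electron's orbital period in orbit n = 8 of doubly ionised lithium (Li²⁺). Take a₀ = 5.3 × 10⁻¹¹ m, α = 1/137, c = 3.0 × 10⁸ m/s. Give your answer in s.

r = n²a₀/Z = 8²·5.3 × 10⁻¹¹/3 = 1.1 × 10⁻⁹ m
v = Zαc/n = 3·0.0073·3.0 × 10⁸/8 = 8.2 × 10⁵ m/s
T = 2πr/v = 8.7 × 10⁻¹⁵ s

8.7 × 10⁻¹⁵ s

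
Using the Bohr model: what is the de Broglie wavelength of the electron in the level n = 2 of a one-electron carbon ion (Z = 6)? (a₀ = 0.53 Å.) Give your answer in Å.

1.1 Å

The Bohr quantisation condition is nλ = 2πr_n.
r_n = n²a₀/Z = 0.35 Å
λ = 2πr_n/n = 2π·0.35/2 = 1.1 Å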